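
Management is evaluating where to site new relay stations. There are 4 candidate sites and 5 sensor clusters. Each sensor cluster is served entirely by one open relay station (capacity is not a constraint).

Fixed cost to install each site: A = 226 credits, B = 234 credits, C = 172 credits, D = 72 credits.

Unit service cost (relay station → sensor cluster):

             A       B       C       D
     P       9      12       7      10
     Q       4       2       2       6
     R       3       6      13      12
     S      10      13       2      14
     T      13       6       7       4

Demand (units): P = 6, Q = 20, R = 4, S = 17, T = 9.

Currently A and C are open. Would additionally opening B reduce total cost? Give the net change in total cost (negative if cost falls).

No — net change +225 (cost rises by 225).

Current service cost with {A, C}: 191.
Adding B: each sensor cluster re-picks its cheapest; new service cost 182, saving 9.
Extra fixed cost: 234. Net change = 234 − 9 = 225.
(Totals: 589 → 814.)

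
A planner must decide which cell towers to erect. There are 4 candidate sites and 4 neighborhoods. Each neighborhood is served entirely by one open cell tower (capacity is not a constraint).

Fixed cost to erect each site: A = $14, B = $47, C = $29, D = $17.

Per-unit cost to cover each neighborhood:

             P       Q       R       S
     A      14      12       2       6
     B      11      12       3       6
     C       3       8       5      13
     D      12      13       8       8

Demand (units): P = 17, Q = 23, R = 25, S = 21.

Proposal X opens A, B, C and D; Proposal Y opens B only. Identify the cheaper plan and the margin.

Proposal X is cheaper by 193.

Proposal X: {A, B, C, D}: P→C 3·17=51, Q→C 8·23=184, R→A 2·25=50, S→A 6·21=126. Service 411; fixed 107; total 518.
Proposal Y: {B}: P→B 11·17=187, Q→B 12·23=276, R→B 3·25=75, S→B 6·21=126. Service 664; fixed 47; total 711.
Difference: |518 − 711| = 193.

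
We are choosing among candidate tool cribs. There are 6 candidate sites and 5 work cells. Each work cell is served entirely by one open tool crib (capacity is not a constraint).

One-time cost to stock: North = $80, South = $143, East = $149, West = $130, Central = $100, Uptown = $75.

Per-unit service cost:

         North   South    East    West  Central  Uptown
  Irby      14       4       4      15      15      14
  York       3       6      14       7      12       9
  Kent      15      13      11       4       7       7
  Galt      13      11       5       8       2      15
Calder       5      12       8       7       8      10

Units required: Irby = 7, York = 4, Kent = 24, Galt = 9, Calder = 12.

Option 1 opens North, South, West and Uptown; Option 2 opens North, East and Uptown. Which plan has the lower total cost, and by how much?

Option 2 is cheaper by 79.

Option 1: {North, South, West, Uptown}: Irby→South 4·7=28, York→North 3·4=12, Kent→West 4·24=96, Galt→West 8·9=72, Calder→North 5·12=60. Service 268; fixed 428; total 696.
Option 2: {North, East, Uptown}: Irby→East 4·7=28, York→North 3·4=12, Kent→Uptown 7·24=168, Galt→East 5·9=45, Calder→North 5·12=60. Service 313; fixed 304; total 617.
Difference: |696 − 617| = 79.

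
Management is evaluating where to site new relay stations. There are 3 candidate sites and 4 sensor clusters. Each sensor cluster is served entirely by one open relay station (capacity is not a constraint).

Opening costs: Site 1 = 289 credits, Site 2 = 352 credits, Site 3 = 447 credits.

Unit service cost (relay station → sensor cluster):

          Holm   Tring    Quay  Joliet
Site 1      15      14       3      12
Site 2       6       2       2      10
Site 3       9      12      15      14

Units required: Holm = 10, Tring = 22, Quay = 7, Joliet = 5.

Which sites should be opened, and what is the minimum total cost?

For any fixed open set, each sensor cluster goes to its cheapest open site; total = fixed + service.
{Site 2}: Holm→Site 2 6·10=60, Tring→Site 2 2·22=44, Quay→Site 2 2·7=14, Joliet→Site 2 10·5=50. Service 168; fixed 352; total 520.
{Site 1, Site 2}: Holm→Site 2 6·10=60, Tring→Site 2 2·22=44, Quay→Site 2 2·7=14, Joliet→Site 2 10·5=50. Service 168; fixed 641; total 809.
{Site 1}: service 539 + fixed 289 = 828
{Site 1, Site 2, Site 3}: Holm→Site 2 6·10=60, Tring→Site 2 2·22=44, Quay→Site 2 2·7=14, Joliet→Site 2 10·5=50. Service 168; fixed 1088; total 1256.
(All 7 nonempty subsets were checked; Site 2 only is lowest.)

Open Site 2 only; minimum total cost 520.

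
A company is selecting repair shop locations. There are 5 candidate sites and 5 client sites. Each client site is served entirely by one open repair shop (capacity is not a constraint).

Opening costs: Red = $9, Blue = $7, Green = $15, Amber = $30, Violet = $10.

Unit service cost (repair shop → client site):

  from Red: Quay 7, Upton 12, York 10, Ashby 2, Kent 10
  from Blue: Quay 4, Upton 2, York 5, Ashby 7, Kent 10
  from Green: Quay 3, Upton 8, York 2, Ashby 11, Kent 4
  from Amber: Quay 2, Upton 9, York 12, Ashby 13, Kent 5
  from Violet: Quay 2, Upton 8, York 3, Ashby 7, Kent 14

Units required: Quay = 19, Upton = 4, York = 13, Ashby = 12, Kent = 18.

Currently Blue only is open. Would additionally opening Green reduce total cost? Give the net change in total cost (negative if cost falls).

Yes — net change −151 (cost falls by 151).

Current service cost with {Blue}: 413.
Adding Green: each client site re-picks its cheapest; new service cost 247, saving 166.
Extra fixed cost: 15. Net change = 15 − 166 = -151.
(Totals: 420 → 269.)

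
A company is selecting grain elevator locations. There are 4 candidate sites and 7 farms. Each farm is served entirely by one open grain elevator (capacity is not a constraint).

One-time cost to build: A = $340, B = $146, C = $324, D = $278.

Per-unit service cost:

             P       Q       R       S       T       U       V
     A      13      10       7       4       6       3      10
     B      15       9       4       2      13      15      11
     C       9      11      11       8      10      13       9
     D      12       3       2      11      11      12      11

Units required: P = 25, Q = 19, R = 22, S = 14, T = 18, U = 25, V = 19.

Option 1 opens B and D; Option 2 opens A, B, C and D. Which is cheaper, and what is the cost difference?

Option 1 is cheaper by 236.

Option 1: {B, D}: P→D 12·25=300, Q→D 3·19=57, R→D 2·22=44, S→B 2·14=28, T→D 11·18=198, U→D 12·25=300, V→B 11·19=209. Service 1136; fixed 424; total 1560.
Option 2: {A, B, C, D}: P→C 9·25=225, Q→D 3·19=57, R→D 2·22=44, S→B 2·14=28, T→A 6·18=108, U→A 3·25=75, V→C 9·19=171. Service 708; fixed 1088; total 1796.
Difference: |1560 − 1796| = 236.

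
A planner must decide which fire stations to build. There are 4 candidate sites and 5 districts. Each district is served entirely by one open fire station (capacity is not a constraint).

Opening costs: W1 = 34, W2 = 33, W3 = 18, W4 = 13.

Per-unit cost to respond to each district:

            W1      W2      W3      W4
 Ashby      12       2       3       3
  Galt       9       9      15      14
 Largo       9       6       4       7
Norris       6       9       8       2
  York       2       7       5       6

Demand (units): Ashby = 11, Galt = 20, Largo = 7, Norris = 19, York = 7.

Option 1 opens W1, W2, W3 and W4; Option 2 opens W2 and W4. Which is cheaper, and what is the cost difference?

Option 1: {W1, W2, W3, W4}: Ashby→W2 2·11=22, Galt→W1 9·20=180, Largo→W3 4·7=28, Norris→W4 2·19=38, York→W1 2·7=14. Service 282; fixed 98; total 380.
Option 2: {W2, W4}: Ashby→W2 2·11=22, Galt→W2 9·20=180, Largo→W2 6·7=42, Norris→W4 2·19=38, York→W4 6·7=42. Service 324; fixed 46; total 370.
Difference: |380 − 370| = 10.

Option 2 is cheaper by 10.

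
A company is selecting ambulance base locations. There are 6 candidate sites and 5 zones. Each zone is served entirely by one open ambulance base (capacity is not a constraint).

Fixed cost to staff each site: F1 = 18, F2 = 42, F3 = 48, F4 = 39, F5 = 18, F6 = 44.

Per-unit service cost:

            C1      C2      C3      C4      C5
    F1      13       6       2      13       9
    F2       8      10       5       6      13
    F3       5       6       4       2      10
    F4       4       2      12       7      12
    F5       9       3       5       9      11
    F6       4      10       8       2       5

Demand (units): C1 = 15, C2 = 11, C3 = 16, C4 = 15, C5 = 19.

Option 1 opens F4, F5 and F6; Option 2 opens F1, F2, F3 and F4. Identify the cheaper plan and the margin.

Option 1 is cheaper by 74.

Option 1: {F4, F5, F6}: C1→F4 4·15=60, C2→F4 2·11=22, C3→F5 5·16=80, C4→F6 2·15=30, C5→F6 5·19=95. Service 287; fixed 101; total 388.
Option 2: {F1, F2, F3, F4}: C1→F4 4·15=60, C2→F4 2·11=22, C3→F1 2·16=32, C4→F3 2·15=30, C5→F1 9·19=171. Service 315; fixed 147; total 462.
Difference: |388 − 462| = 74.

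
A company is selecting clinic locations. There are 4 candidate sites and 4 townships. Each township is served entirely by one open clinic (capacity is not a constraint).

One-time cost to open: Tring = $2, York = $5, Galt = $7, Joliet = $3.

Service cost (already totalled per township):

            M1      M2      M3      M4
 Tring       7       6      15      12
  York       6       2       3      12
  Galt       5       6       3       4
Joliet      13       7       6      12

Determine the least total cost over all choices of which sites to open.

Minimum total cost: 25

For any fixed open set, each township goes to its cheapest open site; total = fixed + service.
{Galt}: M1→Galt 5, M2→Galt 6, M3→Galt 3, M4→Galt 4. Service 18; fixed 7; total 25.
{York, Galt}: service 14 + fixed 12 = 26
{Tring, Galt}: M1→Galt 5, M2→Tring 6, M3→Galt 3, M4→Galt 4. Service 18; fixed 9; total 27.
{Tring, York, Galt, Joliet}: M1→Galt 5, M2→York 2, M3→York 3, M4→Galt 4. Service 14; fixed 17; total 31.
No other subset beats 25.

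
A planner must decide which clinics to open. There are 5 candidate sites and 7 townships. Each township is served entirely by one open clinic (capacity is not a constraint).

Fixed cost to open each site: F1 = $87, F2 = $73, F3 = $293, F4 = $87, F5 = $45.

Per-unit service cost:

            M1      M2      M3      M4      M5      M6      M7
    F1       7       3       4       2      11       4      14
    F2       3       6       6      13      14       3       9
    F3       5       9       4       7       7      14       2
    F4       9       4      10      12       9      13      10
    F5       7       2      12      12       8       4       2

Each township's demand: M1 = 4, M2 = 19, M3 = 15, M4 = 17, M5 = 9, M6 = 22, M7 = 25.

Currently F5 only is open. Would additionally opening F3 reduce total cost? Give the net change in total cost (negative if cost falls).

No — net change +71 (cost rises by 71).

Current service cost with {F5}: 660.
Adding F3: each township re-picks its cheapest; new service cost 438, saving 222.
Extra fixed cost: 293. Net change = 293 − 222 = 71.
(Totals: 705 → 776.)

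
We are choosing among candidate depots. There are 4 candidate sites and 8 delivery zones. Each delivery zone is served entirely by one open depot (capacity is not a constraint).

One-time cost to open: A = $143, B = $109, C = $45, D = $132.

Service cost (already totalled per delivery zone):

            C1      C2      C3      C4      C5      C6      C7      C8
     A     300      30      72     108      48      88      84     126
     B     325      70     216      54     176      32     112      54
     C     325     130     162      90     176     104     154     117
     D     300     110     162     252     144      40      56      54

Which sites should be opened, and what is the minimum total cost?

For any fixed open set, each delivery zone goes to its cheapest open site; total = fixed + service.
{A, B}: C1→A 300, C2→A 30, C3→A 72, C4→B 54, C5→A 48, C6→B 32, C7→A 84, C8→B 54. Service 674; fixed 252; total 926.
{A, B, C}: service 674 + fixed 297 = 971
{A, D}: service 708 + fixed 275 = 983
{A, B, C, D}: service 646 + fixed 429 = 1075
(All 15 nonempty subsets were checked; A and B is lowest.)

Open A and B; minimum total cost 926.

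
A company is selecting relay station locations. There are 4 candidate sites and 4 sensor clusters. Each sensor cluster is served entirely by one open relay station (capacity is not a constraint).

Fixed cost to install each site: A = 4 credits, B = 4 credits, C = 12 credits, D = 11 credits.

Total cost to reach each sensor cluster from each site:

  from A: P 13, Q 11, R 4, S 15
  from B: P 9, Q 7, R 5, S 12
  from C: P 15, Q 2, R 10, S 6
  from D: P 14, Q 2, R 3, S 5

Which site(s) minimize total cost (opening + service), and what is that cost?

Open B and D; minimum total cost 34.

For any fixed open set, each sensor cluster goes to its cheapest open site; total = fixed + service.
{B, D}: P→B 9, Q→D 2, R→D 3, S→D 5. Service 19; fixed 15; total 34.
{D}: P→D 14, Q→D 2, R→D 3, S→D 5. Service 24; fixed 11; total 35.
{B}: service 33 + fixed 4 = 37
{A, B, C, D}: P→B 9, Q→C 2, R→D 3, S→D 5. Service 19; fixed 31; total 50.
No other subset beats 34.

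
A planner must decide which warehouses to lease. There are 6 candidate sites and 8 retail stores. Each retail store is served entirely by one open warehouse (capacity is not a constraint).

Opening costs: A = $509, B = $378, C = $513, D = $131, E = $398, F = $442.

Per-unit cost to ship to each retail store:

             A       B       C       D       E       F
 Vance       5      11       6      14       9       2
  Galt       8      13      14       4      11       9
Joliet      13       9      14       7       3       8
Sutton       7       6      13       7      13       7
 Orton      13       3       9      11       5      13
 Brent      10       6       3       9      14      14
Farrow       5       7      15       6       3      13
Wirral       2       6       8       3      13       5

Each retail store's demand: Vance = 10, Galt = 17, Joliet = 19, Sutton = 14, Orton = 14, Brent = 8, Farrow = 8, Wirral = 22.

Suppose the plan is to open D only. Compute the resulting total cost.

Each retail store is assigned to its cheapest site among the open ones.
{D}: Vance→D 14·10=140, Galt→D 4·17=68, Joliet→D 7·19=133, Sutton→D 7·14=98, Orton→D 11·14=154, Brent→D 9·8=72, Farrow→D 6·8=48, Wirral→D 3·22=66. Service 779; fixed 131; total 910.

Total cost: 910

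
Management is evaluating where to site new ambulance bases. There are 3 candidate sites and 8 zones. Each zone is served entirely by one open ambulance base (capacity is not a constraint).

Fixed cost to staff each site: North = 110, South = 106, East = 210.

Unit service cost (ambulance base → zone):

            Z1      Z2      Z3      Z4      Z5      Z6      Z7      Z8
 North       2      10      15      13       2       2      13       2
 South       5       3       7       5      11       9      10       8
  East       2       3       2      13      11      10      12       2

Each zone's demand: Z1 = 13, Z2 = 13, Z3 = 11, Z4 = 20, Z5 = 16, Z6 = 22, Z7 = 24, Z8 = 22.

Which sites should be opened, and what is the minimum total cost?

For any fixed open set, each zone goes to its cheapest open site; total = fixed + service.
{North, South}: Z1→North 2·13=26, Z2→South 3·13=39, Z3→South 7·11=77, Z4→South 5·20=100, Z5→North 2·16=32, Z6→North 2·22=44, Z7→South 10·24=240, Z8→North 2·22=44. Service 602; fixed 216; total 818.
{North, South, East}: service 547 + fixed 426 = 973
{North, East}: service 755 + fixed 320 = 1075
{South}: service 1071 + fixed 106 = 1177
No other subset beats 818.

Open North and South; minimum total cost 818.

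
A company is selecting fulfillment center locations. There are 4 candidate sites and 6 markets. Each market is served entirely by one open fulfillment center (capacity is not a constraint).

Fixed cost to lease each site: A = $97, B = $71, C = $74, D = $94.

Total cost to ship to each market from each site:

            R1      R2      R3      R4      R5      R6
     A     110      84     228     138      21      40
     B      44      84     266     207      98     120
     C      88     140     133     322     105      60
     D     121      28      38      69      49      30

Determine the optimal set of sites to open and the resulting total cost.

For any fixed open set, each market goes to its cheapest open site; total = fixed + service.
{B, D}: R1→B 44, R2→D 28, R3→D 38, R4→D 69, R5→D 49, R6→D 30. Service 258; fixed 165; total 423.
{D}: R1→D 121, R2→D 28, R3→D 38, R4→D 69, R5→D 49, R6→D 30. Service 335; fixed 94; total 429.
{C, D}: service 302 + fixed 168 = 470
{A, B, C, D}: service 230 + fixed 336 = 566
No other subset beats 423.

Open B and D; minimum total cost 423.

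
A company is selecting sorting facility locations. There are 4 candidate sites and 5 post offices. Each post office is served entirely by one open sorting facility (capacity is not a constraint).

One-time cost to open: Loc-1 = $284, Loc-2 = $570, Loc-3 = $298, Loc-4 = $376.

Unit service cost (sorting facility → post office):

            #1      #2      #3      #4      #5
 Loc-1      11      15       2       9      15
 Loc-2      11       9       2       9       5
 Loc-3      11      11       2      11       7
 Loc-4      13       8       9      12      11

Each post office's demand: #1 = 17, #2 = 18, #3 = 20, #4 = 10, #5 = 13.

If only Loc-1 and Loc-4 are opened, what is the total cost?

Each post office is assigned to its cheapest site among the open ones.
{Loc-1, Loc-4}: #1→Loc-1 11·17=187, #2→Loc-4 8·18=144, #3→Loc-1 2·20=40, #4→Loc-1 9·10=90, #5→Loc-4 11·13=143. Service 604; fixed 660; total 1264.

Total cost: 1264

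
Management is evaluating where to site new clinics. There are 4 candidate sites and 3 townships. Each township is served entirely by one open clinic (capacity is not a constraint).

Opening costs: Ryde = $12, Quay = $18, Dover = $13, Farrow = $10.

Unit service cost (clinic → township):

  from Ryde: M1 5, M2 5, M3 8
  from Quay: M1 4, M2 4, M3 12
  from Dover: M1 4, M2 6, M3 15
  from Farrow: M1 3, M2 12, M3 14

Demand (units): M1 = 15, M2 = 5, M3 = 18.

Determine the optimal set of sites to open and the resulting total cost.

Open Ryde and Farrow; minimum total cost 236.

For any fixed open set, each township goes to its cheapest open site; total = fixed + service.
{Ryde, Farrow}: M1→Farrow 3·15=45, M2→Ryde 5·5=25, M3→Ryde 8·18=144. Service 214; fixed 22; total 236.
{Ryde, Quay, Farrow}: service 209 + fixed 40 = 249
{Ryde, Dover, Farrow}: service 214 + fixed 35 = 249
{Ryde, Quay, Dover, Farrow}: service 209 + fixed 53 = 262
No other subset beats 236.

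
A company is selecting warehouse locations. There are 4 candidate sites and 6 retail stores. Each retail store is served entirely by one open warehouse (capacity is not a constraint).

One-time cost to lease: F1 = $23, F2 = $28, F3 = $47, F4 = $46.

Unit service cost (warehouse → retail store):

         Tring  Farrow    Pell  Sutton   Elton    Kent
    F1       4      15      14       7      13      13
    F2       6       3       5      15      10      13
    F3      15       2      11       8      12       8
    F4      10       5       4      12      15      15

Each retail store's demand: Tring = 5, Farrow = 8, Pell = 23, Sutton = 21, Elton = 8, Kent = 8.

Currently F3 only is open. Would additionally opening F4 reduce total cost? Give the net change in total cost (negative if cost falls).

Current service cost with {F3}: 672.
Adding F4: each retail store re-picks its cheapest; new service cost 486, saving 186.
Extra fixed cost: 46. Net change = 46 − 186 = -140.
(Totals: 719 → 579.)

Yes — net change −140 (cost falls by 140).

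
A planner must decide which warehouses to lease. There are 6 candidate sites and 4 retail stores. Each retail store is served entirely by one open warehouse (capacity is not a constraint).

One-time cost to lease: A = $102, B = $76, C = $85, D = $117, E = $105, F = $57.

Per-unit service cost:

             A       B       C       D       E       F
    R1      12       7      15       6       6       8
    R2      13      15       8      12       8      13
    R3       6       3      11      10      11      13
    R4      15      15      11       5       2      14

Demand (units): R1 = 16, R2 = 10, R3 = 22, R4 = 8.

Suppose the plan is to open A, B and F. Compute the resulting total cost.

Total cost: 655

Each retail store is assigned to its cheapest site among the open ones.
{A, B, F}: R1→B 7·16=112, R2→A 13·10=130, R3→B 3·22=66, R4→F 14·8=112. Service 420; fixed 235; total 655.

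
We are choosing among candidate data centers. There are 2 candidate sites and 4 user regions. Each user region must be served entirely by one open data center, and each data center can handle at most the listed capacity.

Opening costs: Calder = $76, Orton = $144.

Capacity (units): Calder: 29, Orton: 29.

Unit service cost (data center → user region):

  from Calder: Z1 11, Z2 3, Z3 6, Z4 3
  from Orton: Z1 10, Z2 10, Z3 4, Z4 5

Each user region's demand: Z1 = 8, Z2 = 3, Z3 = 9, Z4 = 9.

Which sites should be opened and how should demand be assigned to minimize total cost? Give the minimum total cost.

Open {Calder}: Z1→Calder 11·8=88, Z2→Calder 3·3=9, Z3→Calder 6·9=54, Z4→Calder 3·9=27.
Loads: Calder carries 29/29. Service 178; fixed 76; total 254.
Next best feasible plan costs 335.

Minimum total cost: 254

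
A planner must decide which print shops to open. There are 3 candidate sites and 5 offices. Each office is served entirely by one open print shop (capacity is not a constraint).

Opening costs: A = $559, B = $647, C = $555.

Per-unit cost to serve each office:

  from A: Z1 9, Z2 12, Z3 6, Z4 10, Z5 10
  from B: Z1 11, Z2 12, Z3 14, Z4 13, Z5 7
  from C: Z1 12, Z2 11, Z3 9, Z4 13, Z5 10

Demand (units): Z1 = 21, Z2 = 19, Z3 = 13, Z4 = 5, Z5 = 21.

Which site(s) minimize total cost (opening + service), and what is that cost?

Open A only; minimum total cost 1314.

For any fixed open set, each office goes to its cheapest open site; total = fixed + service.
{A}: Z1→A 9·21=189, Z2→A 12·19=228, Z3→A 6·13=78, Z4→A 10·5=50, Z5→A 10·21=210. Service 755; fixed 559; total 1314.
{C}: service 853 + fixed 555 = 1408
{B}: service 853 + fixed 647 = 1500
{A, B, C}: Z1→A 9·21=189, Z2→C 11·19=209, Z3→A 6·13=78, Z4→A 10·5=50, Z5→B 7·21=147. Service 673; fixed 1761; total 2434.
(All 7 nonempty subsets were checked; A only is lowest.)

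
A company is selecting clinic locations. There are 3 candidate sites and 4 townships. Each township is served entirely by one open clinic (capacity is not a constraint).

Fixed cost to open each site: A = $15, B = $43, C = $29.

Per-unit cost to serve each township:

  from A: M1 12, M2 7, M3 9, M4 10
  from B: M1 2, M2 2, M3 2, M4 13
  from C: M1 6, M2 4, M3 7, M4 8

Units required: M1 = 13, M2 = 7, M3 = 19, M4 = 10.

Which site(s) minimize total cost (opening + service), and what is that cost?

For any fixed open set, each township goes to its cheapest open site; total = fixed + service.
{B, C}: M1→B 2·13=26, M2→B 2·7=14, M3→B 2·19=38, M4→C 8·10=80. Service 158; fixed 72; total 230.
{A, B}: M1→B 2·13=26, M2→B 2·7=14, M3→B 2·19=38, M4→A 10·10=100. Service 178; fixed 58; total 236.
{A, B, C}: service 158 + fixed 87 = 245
{A}: service 476 + fixed 15 = 491
No other subset beats 230.

Open B and C; minimum total cost 230.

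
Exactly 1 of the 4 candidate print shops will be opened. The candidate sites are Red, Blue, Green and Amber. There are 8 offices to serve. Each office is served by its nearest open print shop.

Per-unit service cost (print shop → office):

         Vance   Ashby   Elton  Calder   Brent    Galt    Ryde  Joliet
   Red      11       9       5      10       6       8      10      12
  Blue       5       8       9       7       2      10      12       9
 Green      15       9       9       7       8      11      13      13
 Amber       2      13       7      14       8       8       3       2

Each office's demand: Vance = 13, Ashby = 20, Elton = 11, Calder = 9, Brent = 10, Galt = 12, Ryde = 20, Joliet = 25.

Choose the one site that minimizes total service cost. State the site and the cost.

Choose Amber only; total service cost 775.

With exactly 1 open, each office uses its cheapest among the chosen.
{Amber}: Vance→Amber 2·13=26, Ashby→Amber 13·20=260, Elton→Amber 7·11=77, Calder→Amber 14·9=126, Brent→Amber 8·10=80, Galt→Amber 8·12=96, Ryde→Amber 3·20=60, Joliet→Amber 2·25=50. Service cost 775.
{Blue}: service cost 992
{Red}: service cost 1124
Among all 4 size-1 choices, {Amber} is lowest.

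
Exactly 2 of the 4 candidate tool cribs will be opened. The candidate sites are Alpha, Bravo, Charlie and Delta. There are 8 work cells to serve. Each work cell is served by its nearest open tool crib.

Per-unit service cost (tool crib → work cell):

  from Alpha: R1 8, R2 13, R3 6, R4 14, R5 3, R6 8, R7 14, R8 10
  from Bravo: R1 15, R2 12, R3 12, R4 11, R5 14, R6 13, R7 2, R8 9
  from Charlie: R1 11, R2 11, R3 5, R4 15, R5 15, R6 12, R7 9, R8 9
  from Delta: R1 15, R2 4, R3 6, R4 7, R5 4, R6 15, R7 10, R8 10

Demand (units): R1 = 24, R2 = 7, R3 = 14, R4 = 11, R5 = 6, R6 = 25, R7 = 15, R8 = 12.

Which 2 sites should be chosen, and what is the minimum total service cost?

With exactly 2 open, each work cell uses its cheapest among the chosen.
{Alpha, Bravo}: R1→Alpha 8·24=192, R2→Bravo 12·7=84, R3→Alpha 6·14=84, R4→Bravo 11·11=121, R5→Alpha 3·6=18, R6→Alpha 8·25=200, R7→Bravo 2·15=30, R8→Bravo 9·12=108. Service cost 837.
{Alpha, Delta}: service cost 869
{Alpha, Charlie}: service cost 954
Among all 6 size-2 choices, {Alpha, Bravo} is lowest.

Choose Alpha and Bravo; total service cost 837.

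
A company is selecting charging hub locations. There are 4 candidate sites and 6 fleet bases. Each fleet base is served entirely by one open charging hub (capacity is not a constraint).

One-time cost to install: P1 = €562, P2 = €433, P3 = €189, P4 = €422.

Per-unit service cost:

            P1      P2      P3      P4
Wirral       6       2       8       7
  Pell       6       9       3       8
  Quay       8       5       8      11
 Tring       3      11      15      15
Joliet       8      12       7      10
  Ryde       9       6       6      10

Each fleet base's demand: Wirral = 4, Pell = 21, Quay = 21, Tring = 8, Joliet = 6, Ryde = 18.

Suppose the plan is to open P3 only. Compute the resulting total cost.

Total cost: 722

Each fleet base is assigned to its cheapest site among the open ones.
{P3}: Wirral→P3 8·4=32, Pell→P3 3·21=63, Quay→P3 8·21=168, Tring→P3 15·8=120, Joliet→P3 7·6=42, Ryde→P3 6·18=108. Service 533; fixed 189; total 722.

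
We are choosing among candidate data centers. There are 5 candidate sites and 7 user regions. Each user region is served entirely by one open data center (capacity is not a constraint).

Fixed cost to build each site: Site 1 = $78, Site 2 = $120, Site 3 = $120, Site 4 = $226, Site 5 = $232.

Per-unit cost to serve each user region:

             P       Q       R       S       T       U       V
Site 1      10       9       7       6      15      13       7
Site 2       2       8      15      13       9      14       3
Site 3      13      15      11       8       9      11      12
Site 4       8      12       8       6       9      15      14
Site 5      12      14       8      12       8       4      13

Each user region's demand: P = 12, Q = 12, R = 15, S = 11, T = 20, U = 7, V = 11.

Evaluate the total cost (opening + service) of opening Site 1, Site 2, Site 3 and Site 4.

Total cost: 1125

Each user region is assigned to its cheapest site among the open ones.
{Site 1, Site 2, Site 3, Site 4}: P→Site 2 2·12=24, Q→Site 2 8·12=96, R→Site 1 7·15=105, S→Site 1 6·11=66, T→Site 2 9·20=180, U→Site 3 11·7=77, V→Site 2 3·11=33. Service 581; fixed 544; total 1125.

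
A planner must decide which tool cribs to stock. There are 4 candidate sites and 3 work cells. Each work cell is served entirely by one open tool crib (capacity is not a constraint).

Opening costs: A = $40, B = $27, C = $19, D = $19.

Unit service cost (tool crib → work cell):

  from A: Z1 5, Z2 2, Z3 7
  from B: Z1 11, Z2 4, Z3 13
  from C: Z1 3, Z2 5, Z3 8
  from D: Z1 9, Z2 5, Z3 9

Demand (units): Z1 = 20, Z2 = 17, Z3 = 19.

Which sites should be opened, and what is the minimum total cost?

Open A and C; minimum total cost 286.

For any fixed open set, each work cell goes to its cheapest open site; total = fixed + service.
{A, C}: Z1→C 3·20=60, Z2→A 2·17=34, Z3→A 7·19=133. Service 227; fixed 59; total 286.
{A, C, D}: service 227 + fixed 78 = 305
{A}: Z1→A 5·20=100, Z2→A 2·17=34, Z3→A 7·19=133. Service 267; fixed 40; total 307.
{A, B, C, D}: service 227 + fixed 105 = 332
(All 15 nonempty subsets were checked; A and C is lowest.)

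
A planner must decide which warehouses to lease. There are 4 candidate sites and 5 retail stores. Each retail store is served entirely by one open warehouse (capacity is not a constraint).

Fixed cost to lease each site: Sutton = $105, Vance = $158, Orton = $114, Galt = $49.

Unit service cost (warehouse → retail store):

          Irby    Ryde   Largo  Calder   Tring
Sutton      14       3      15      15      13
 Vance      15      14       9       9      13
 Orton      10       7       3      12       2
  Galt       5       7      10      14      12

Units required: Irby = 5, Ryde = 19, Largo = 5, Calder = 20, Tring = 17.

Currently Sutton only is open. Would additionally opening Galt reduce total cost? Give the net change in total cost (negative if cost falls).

Yes — net change −58 (cost falls by 58).

Current service cost with {Sutton}: 723.
Adding Galt: each retail store re-picks its cheapest; new service cost 616, saving 107.
Extra fixed cost: 49. Net change = 49 − 107 = -58.
(Totals: 828 → 770.)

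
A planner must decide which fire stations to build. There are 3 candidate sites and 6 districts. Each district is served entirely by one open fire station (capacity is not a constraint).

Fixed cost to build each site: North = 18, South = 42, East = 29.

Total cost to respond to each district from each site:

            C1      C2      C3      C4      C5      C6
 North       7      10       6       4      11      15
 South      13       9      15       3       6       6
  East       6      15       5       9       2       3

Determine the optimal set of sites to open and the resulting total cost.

Open East only; minimum total cost 69.

For any fixed open set, each district goes to its cheapest open site; total = fixed + service.
{East}: C1→East 6, C2→East 15, C3→East 5, C4→East 9, C5→East 2, C6→East 3. Service 40; fixed 29; total 69.
{North}: service 53 + fixed 18 = 71
{North, East}: service 30 + fixed 47 = 77
{North, South, East}: service 28 + fixed 89 = 117
(All 7 nonempty subsets were checked; East only is lowest.)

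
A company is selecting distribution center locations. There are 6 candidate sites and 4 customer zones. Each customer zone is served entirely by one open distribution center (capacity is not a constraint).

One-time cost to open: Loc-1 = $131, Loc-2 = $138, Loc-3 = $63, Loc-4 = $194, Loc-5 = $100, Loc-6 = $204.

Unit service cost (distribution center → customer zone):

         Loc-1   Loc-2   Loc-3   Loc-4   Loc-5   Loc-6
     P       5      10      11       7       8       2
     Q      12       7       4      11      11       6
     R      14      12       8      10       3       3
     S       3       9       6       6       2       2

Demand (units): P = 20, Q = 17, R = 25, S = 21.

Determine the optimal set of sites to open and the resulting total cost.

For any fixed open set, each customer zone goes to its cheapest open site; total = fixed + service.
{Loc-6}: P→Loc-6 2·20=40, Q→Loc-6 6·17=102, R→Loc-6 3·25=75, S→Loc-6 2·21=42. Service 259; fixed 204; total 463.
{Loc-3, Loc-6}: P→Loc-6 2·20=40, Q→Loc-3 4·17=68, R→Loc-6 3·25=75, S→Loc-6 2·21=42. Service 225; fixed 267; total 492.
{Loc-3, Loc-5}: P→Loc-5 8·20=160, Q→Loc-3 4·17=68, R→Loc-5 3·25=75, S→Loc-5 2·21=42. Service 345; fixed 163; total 508.
{Loc-1, Loc-2, Loc-3, Loc-4, Loc-5, Loc-6}: service 225 + fixed 830 = 1055
No other subset beats 463.

Open Loc-6 only; minimum total cost 463.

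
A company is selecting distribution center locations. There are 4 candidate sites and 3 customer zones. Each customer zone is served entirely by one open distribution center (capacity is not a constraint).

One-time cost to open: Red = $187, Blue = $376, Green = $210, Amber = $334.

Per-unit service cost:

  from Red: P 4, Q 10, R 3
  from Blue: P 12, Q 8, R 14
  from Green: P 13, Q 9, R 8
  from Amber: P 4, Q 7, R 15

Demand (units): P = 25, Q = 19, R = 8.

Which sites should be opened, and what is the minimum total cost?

For any fixed open set, each customer zone goes to its cheapest open site; total = fixed + service.
{Red}: P→Red 4·25=100, Q→Red 10·19=190, R→Red 3·8=24. Service 314; fixed 187; total 501.
{Amber}: P→Amber 4·25=100, Q→Amber 7·19=133, R→Amber 15·8=120. Service 353; fixed 334; total 687.
{Red, Green}: service 295 + fixed 397 = 692
{Red, Blue, Green, Amber}: service 257 + fixed 1107 = 1364
No other subset beats 501.

Open Red only; minimum total cost 501.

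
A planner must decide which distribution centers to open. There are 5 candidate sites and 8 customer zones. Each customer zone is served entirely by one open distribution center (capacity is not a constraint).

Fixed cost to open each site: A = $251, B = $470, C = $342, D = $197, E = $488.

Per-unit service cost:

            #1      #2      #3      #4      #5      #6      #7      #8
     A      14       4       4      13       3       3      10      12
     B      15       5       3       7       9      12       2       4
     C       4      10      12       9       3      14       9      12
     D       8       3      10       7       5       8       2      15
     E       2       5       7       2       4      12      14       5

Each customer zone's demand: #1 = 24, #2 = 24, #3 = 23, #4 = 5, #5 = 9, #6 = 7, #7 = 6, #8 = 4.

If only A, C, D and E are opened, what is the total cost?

Each customer zone is assigned to its cheapest site among the open ones.
{A, C, D, E}: #1→E 2·24=48, #2→D 3·24=72, #3→A 4·23=92, #4→E 2·5=10, #5→A 3·9=27, #6→A 3·7=21, #7→D 2·6=12, #8→E 5·4=20. Service 302; fixed 1278; total 1580.

Total cost: 1580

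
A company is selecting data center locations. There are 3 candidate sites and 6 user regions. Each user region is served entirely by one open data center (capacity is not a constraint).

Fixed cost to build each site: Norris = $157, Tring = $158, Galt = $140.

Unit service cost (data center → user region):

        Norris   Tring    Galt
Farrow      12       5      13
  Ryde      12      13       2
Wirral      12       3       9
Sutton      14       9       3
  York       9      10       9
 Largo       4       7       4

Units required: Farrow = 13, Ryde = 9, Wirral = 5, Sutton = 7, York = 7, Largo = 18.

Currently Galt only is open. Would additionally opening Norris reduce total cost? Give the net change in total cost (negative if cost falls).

No — net change +144 (cost rises by 144).

Current service cost with {Galt}: 388.
Adding Norris: each user region re-picks its cheapest; new service cost 375, saving 13.
Extra fixed cost: 157. Net change = 157 − 13 = 144.
(Totals: 528 → 672.)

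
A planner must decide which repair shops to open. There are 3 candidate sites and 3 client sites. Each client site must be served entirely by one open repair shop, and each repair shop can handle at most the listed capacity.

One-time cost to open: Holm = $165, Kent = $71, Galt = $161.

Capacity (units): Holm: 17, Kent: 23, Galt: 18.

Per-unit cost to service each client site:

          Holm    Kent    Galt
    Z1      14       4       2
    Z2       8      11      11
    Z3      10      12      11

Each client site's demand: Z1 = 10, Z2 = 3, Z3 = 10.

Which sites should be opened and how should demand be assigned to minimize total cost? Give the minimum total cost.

Open {Kent}: Z1→Kent 4·10=40, Z2→Kent 11·3=33, Z3→Kent 12·10=120.
Loads: Kent carries 23/23. Service 193; fixed 71; total 264.
Next best feasible plan costs 400.

Minimum total cost: 264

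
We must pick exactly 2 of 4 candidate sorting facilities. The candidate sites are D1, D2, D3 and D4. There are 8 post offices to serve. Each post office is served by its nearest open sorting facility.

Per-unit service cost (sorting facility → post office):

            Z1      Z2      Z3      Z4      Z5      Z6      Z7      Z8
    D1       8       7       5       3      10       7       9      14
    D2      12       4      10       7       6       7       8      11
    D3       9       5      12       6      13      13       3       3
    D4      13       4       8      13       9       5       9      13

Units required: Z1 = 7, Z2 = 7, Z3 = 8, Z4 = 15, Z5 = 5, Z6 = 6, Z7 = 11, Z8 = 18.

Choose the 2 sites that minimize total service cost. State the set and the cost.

Choose D1 and D3; total service cost 355.

With exactly 2 open, each post office uses its cheapest among the chosen.
{D1, D3}: Z1→D1 8·7=56, Z2→D3 5·7=35, Z3→D1 5·8=40, Z4→D1 3·15=45, Z5→D1 10·5=50, Z6→D1 7·6=42, Z7→D3 3·11=33, Z8→D3 3·18=54. Service cost 355.
{D3, D4}: service cost 407
{D2, D3}: service cost 420
Among all 6 size-2 choices, {D1, D3} is lowest.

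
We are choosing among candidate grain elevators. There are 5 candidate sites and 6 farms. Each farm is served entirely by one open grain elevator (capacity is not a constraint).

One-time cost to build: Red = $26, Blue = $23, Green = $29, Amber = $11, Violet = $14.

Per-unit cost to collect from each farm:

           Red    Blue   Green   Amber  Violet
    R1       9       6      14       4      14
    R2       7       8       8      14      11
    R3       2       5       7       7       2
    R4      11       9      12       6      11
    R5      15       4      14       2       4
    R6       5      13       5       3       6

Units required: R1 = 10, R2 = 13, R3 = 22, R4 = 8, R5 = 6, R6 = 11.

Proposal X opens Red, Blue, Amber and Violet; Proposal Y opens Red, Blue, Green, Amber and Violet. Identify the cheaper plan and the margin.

Proposal X: {Red, Blue, Amber, Violet}: R1→Amber 4·10=40, R2→Red 7·13=91, R3→Red 2·22=44, R4→Amber 6·8=48, R5→Amber 2·6=12, R6→Amber 3·11=33. Service 268; fixed 74; total 342.
Proposal Y: {Red, Blue, Green, Amber, Violet}: R1→Amber 4·10=40, R2→Red 7·13=91, R3→Red 2·22=44, R4→Amber 6·8=48, R5→Amber 2·6=12, R6→Amber 3·11=33. Service 268; fixed 103; total 371.
Difference: |342 − 371| = 29.

Proposal X is cheaper by 29.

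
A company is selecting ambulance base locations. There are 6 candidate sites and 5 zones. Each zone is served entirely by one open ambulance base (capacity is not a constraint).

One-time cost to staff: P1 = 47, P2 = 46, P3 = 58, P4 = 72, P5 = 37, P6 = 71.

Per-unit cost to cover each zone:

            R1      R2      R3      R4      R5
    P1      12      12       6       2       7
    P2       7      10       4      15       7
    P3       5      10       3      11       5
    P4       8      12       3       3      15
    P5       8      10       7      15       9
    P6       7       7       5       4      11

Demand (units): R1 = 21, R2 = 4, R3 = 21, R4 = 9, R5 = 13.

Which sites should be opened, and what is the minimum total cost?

For any fixed open set, each zone goes to its cheapest open site; total = fixed + service.
{P1, P3}: R1→P3 5·21=105, R2→P3 10·4=40, R3→P3 3·21=63, R4→P1 2·9=18, R5→P3 5·13=65. Service 291; fixed 105; total 396.
{P3, P6}: R1→P3 5·21=105, R2→P6 7·4=28, R3→P3 3·21=63, R4→P6 4·9=36, R5→P3 5·13=65. Service 297; fixed 129; total 426.
{P3}: service 372 + fixed 58 = 430
{P1, P2, P3, P4, P5, P6}: R1→P3 5·21=105, R2→P6 7·4=28, R3→P3 3·21=63, R4→P1 2·9=18, R5→P3 5·13=65. Service 279; fixed 331; total 610.
No other subset beats 396.

Open P1 and P3; minimum total cost 396.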